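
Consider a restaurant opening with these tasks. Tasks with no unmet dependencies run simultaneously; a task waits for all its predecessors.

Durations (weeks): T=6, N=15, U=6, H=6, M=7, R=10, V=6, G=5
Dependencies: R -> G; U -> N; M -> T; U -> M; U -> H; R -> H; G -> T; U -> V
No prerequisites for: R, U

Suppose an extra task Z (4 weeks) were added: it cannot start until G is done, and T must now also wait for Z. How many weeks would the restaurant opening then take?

Originally the restaurant opening takes 21 weeks.
With Z inserted, T now waits for max(G, M, Z).
New critical path: R→G→Z→T = 10+5+4+6 = 25 ⇒ 25 weeks.

25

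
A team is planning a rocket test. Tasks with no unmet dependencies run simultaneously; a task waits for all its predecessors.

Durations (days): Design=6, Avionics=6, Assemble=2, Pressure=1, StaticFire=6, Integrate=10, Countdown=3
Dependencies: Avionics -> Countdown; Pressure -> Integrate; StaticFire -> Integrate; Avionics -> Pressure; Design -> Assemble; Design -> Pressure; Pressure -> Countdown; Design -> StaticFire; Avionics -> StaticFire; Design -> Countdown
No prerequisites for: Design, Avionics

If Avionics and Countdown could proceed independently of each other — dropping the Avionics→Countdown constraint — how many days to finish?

22

With the dependency in place, Design→StaticFire→Integrate = 6+6+10 = 22 sets the finish at 22 days.
Dropping Avionics→Countdown doesn't change Countdown's earliest start (7); another predecessor still binds.
New critical path: Design→StaticFire→Integrate = 6+6+10 = 22 ⇒ 22 days.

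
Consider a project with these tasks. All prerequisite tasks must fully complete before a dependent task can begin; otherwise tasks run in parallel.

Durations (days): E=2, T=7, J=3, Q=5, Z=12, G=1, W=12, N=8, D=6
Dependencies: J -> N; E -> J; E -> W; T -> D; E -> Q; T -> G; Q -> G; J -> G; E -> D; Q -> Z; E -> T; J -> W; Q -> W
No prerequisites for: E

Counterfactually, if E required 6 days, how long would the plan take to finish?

23

Baseline: E→Q→Z = 2+5+12 = 19 → 19 days.
Since E is critical, the +4 change carries straight to that chain (now 23 days).
No other chain overtakes it, so the finish is 23 days.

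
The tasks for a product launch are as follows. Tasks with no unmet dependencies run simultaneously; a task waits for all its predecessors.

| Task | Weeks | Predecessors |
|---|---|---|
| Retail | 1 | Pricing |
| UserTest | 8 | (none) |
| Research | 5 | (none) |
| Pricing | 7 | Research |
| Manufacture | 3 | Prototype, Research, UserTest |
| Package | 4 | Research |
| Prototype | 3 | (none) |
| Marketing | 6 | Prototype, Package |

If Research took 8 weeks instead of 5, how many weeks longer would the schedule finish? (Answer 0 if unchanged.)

3

Actual critical path: Research→Package→Marketing = 5+4+6 = 15 ⇒ 15 weeks.
Since Research is critical, the +3 change carries straight to that chain (now 18 weeks).
The critical path is still Research→Package→Marketing; finish is now 18 weeks.
Change in finish: 18 − 15 = +3 weeks.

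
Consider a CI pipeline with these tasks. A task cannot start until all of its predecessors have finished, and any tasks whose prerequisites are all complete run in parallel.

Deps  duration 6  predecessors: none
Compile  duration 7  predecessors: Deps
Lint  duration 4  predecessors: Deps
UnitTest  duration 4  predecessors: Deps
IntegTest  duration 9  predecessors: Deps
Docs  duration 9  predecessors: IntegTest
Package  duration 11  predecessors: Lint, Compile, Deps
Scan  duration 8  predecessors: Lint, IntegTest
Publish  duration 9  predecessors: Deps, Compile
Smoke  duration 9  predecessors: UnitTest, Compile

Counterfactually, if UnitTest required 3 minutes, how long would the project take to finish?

The binding path is Deps→Compile→Package = 6+7+11 = 24; finish at 24 minutes.
The longest path through UnitTest is only 19 minutes, so UnitTest has float 5.
The critical path is still Deps→Compile→Package; finish is now 24 minutes.

24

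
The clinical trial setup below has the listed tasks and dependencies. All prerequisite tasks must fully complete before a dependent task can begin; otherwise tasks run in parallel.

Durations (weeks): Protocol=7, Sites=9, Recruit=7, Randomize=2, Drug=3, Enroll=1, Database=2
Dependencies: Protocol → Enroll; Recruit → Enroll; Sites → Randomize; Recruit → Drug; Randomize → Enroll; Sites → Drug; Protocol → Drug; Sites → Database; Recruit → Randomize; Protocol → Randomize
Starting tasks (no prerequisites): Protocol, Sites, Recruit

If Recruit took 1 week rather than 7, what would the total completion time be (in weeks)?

12

The binding path is Sites→Randomize→Enroll = 9+2+1 = 12; finish at 12 weeks.
Recruit has 2 weeks of float (longest path through it is 10).
That remains the longest chain; total 12 weeks.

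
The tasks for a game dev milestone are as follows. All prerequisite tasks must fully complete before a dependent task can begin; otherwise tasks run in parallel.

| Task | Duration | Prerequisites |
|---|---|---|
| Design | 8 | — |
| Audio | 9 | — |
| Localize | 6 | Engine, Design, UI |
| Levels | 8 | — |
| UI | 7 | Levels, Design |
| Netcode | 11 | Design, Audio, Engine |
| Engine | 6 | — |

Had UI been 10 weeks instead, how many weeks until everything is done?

24

Baseline: Design→UI→Localize = 8+7+6 = 21 → 21 weeks.
UI lies on that path, so at 10 weeks the path becomes 24 weeks.
That remains the longest chain; total 24 weeks.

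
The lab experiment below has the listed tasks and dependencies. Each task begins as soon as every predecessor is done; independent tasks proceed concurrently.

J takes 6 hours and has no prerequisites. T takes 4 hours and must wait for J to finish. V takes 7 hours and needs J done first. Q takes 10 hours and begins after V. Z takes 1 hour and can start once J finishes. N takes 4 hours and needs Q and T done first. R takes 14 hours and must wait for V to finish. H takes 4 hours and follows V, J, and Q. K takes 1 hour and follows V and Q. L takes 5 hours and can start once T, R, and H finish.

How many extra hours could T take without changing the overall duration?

Critical path: J→V→Q→H→L = 6+7+10+4+5 = 32, so the finish is 32 hours.
Longest path through T: 15 hours (earliest finish 10, latest finish 27).
Slack of T = 23 − 6 = 17 hours.

17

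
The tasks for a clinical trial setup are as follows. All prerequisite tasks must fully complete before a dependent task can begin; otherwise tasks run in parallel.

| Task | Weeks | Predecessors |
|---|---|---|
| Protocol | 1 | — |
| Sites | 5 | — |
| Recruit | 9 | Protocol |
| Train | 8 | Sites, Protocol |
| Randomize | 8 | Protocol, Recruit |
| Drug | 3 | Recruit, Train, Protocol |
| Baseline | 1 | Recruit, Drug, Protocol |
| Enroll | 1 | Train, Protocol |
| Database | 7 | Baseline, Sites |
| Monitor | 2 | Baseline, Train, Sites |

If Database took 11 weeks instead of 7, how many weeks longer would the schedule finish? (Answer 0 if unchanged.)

As given, the longest chain is Sites→Train→Drug→Baseline→Database = 5+8+3+1+7 = 24, so the finish is 24 weeks.
Database is on the critical path; changing it to 11 makes that path 28 weeks.
No other chain overtakes it, so the finish is 28 weeks.
Change in finish: 28 − 24 = +4 weeks.

4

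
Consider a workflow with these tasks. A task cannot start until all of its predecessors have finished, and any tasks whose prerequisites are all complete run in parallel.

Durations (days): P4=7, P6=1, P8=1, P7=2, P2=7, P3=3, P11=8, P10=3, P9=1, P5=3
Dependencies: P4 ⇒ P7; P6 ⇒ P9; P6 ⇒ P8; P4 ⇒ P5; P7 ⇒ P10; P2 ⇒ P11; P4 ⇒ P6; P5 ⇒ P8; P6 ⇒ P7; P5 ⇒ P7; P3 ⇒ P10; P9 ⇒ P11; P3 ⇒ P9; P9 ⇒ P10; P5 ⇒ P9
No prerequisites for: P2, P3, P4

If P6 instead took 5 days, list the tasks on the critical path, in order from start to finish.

P4, P6, P9, P11

Baseline: P4→P5→P9→P11 = 7+3+1+8 = 19 → 19 days.
The longest path through P6 is only 17 days, so P6 has float 2.
New critical path: P4→P6→P9→P11 = 7+5+1+8 = 21 ⇒ 21 days.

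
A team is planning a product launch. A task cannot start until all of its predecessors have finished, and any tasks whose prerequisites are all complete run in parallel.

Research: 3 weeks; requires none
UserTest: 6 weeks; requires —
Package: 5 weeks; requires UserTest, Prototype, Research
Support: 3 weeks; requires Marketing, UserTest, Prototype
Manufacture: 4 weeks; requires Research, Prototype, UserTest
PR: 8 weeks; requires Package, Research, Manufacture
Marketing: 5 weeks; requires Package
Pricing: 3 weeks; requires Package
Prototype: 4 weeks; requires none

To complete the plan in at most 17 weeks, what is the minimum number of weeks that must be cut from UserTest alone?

2

Current finish: 19 weeks; target: 17.
UserTest is on every critical path, so each week cut from UserTest cuts the finish by one (this holds down to a finish of 17).
Need 19 − 17 = 2 weeks off UserTest → UserTest becomes 4 weeks, finish becomes 17.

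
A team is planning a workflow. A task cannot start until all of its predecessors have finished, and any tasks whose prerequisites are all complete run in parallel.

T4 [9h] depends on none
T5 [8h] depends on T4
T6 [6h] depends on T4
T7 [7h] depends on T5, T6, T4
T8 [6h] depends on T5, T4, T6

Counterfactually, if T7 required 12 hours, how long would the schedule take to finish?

29

The binding path is T4→T5→T7 = 9+8+7 = 24; finish at 24 hours.
T7 is on the critical path; changing it to 12 makes that path 29 hours.
The critical path is still T4→T5→T7; finish is now 29 hours.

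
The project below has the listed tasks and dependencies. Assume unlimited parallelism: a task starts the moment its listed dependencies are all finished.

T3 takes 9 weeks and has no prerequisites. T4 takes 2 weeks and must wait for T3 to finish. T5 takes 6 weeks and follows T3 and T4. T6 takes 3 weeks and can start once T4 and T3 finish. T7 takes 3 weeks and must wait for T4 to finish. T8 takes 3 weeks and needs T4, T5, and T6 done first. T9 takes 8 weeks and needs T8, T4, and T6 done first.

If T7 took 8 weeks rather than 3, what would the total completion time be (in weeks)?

As given, the longest chain is T3→T4→T5→T8→T9 = 9+2+6+3+8 = 28, so the finish is 28 weeks.
T7 is off the critical path — its longest chain is 14 weeks, giving 14 of slack.
That remains the longest chain; total 28 weeks.

28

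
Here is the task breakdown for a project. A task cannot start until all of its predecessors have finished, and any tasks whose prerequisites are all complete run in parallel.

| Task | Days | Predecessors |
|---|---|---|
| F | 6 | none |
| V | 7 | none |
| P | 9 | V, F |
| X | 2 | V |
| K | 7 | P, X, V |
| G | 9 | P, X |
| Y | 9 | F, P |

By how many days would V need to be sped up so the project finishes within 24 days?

Current finish: 25 days; target: 24.
V is on every critical path, so each day cut from V cuts the finish by one (this holds down to a finish of 24).
Need 25 − 24 = 1 day off V → V becomes 6 days, finish becomes 24.

1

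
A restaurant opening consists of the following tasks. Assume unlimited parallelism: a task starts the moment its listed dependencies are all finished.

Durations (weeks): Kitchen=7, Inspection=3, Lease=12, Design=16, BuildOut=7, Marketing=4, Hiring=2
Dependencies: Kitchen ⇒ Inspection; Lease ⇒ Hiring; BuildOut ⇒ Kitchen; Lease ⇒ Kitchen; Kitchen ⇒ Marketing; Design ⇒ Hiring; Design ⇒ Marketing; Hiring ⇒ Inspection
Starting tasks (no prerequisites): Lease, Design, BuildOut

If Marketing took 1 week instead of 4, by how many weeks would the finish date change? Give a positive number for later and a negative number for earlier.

-1

The binding path is Lease→Kitchen→Marketing = 12+7+4 = 23; finish at 23 weeks.
Marketing is on the critical path; changing it to 1 makes that path 20 weeks.
New critical path: Lease→Kitchen→Inspection = 12+7+3 = 22 ⇒ 22 weeks.
Change in finish: 22 − 23 = -1 weeks.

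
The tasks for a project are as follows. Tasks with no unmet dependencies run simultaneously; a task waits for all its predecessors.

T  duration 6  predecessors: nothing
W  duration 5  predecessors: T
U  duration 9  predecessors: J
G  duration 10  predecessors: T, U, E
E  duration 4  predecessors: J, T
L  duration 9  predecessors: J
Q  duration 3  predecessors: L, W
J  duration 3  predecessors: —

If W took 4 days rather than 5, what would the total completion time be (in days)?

22

Baseline: J→U→G = 3+9+10 = 22 → 22 days.
W is off the critical path — its longest chain is 14 days, giving 8 of slack.
That remains the longest chain; total 22 days.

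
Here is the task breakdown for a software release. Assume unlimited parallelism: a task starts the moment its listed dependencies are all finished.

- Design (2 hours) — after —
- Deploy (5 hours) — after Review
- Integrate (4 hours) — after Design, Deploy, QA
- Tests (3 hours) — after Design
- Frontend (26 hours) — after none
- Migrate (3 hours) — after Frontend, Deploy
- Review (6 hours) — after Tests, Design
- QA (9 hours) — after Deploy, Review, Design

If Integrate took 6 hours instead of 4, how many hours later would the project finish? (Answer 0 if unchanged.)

Critical path before the change: Design→Tests→Review→Deploy→QA→Integrate = 2+3+6+5+9+4 = 29 giving 29 hours.
Integrate lies on that path, so at 6 hours the path becomes 31 hours.
That remains the longest chain; total 31 hours.
Change in finish: 31 − 29 = +2 hours.

2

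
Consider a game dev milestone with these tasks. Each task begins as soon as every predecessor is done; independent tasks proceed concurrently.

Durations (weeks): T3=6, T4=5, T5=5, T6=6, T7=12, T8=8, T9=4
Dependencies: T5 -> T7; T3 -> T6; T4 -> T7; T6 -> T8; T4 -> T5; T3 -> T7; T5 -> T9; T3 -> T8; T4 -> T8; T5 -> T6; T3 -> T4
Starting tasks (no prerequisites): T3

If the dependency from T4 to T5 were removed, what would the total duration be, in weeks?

23

With the dependency in place, T3→T4→T5→T6→T8 = 6+5+5+6+8 = 30 sets the finish at 30 weeks.
Without T4→T5, T5's earliest start moves from 11 to 0.
After: T3→T4→T7 = 6+5+12 = 23 → 23 weeks.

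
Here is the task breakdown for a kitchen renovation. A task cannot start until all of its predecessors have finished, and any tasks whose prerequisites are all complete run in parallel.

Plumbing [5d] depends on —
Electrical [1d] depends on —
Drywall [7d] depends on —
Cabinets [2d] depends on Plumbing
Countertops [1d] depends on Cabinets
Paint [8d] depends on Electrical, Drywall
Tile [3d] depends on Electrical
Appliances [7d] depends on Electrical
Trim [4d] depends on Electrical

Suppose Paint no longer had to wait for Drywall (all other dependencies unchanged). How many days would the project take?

9

Original critical path: Drywall→Paint = 7+8 = 15 ⇒ 15 days.
Without Drywall→Paint, Paint's earliest start moves from 7 to 1.
New critical path: Electrical→Paint = 1+8 = 9 ⇒ 9 days.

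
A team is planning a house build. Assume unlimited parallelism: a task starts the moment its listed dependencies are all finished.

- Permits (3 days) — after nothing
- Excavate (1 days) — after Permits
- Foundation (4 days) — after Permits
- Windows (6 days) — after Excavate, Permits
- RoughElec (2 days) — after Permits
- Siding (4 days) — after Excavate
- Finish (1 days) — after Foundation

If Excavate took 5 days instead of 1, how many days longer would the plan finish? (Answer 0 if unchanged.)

Actual critical path: Permits→Excavate→Windows = 3+1+6 = 10 ⇒ 10 days.
Since Excavate is critical, the +4 change carries straight to that chain (now 14 days).
No other chain overtakes it, so the finish is 14 days.
Change in finish: 14 − 10 = +4 days.

4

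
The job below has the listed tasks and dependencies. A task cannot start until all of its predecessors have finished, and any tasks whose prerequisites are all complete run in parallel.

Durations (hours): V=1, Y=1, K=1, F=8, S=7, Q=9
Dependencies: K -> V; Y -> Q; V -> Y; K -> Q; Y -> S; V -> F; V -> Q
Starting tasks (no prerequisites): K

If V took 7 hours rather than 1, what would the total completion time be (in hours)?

18

Baseline: K→V→Y→Q = 1+1+1+9 = 12 → 12 hours.
V lies on that path, so at 7 hours the path becomes 18 hours.
No other chain overtakes it, so the finish is 18 hours.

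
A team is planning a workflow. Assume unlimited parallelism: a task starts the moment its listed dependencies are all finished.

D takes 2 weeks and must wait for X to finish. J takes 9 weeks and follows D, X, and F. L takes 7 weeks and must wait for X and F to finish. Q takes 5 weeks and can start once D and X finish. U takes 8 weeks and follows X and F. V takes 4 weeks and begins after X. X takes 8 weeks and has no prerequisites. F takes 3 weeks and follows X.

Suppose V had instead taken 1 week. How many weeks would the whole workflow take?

20

The binding path is X→F→J = 8+3+9 = 20; finish at 20 weeks.
V is off the critical path — its longest chain is 12 weeks, giving 8 of slack.
That remains the longest chain; total 20 weeks.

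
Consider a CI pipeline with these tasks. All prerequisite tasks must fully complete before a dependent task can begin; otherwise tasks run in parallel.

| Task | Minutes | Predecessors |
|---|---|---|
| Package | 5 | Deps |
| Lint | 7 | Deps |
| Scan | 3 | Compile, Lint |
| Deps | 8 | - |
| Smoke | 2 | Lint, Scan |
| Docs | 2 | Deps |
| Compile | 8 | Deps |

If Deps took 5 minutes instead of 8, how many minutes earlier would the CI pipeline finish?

Baseline: Deps→Compile→Scan→Smoke = 8+8+3+2 = 21 → 21 minutes.
Deps is on the critical path; changing it to 5 makes that path 18 minutes.
The critical path is still Deps→Compile→Scan→Smoke; finish is now 18 minutes.
Change in finish: 18 − 21 = -3 minutes.

3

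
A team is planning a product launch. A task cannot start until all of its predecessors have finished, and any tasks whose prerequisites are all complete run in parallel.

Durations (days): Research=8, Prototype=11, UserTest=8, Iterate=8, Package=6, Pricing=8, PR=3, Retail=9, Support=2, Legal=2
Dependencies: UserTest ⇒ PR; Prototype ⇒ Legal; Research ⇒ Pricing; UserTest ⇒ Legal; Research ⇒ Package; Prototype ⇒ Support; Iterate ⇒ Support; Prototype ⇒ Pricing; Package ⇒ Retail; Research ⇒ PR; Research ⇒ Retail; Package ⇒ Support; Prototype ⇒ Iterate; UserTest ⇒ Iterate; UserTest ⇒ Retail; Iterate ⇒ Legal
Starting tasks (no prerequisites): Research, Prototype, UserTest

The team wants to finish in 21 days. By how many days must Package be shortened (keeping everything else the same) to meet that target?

Current finish: 23 days; target: 21.
Package is on every critical path, so each day cut from Package cuts the finish by one (this holds down to a finish of 21).
Need 23 − 21 = 2 days off Package → Package becomes 4 days, finish becomes 21.

2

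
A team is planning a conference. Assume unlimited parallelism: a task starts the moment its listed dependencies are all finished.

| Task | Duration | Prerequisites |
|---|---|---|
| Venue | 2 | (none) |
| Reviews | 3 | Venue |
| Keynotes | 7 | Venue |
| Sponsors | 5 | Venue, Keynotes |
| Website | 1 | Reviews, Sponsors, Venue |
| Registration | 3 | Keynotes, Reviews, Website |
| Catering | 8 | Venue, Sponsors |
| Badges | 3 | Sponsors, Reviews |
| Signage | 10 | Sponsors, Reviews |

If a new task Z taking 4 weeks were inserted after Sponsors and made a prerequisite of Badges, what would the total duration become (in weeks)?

24

Originally the conference takes 24 weeks.
With Z inserted, Badges now waits for max(Sponsors, Reviews, Z).
New critical path: Venue→Keynotes→Sponsors→Signage = 2+7+5+10 = 24 ⇒ 24 weeks.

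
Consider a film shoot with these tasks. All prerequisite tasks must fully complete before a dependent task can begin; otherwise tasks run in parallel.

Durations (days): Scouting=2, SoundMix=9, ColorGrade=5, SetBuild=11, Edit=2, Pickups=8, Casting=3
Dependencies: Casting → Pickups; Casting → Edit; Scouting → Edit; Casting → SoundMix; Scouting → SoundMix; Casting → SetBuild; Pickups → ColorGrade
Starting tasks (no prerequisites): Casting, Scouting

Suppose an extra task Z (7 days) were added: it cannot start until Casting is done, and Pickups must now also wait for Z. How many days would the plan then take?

23

Originally the plan takes 16 days.
With Z inserted, Pickups now waits for max(Casting, Z).
New critical path: Casting→Z→Pickups→ColorGrade = 3+7+8+5 = 23 ⇒ 23 days.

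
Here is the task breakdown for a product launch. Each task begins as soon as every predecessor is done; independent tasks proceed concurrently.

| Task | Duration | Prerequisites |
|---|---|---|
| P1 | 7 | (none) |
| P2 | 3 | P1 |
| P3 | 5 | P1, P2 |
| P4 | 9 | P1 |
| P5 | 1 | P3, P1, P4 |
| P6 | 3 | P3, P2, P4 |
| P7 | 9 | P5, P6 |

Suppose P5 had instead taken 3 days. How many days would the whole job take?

28

Baseline: P1→P4→P6→P7 = 7+9+3+9 = 28 → 28 days.
P5 has 2 days of float (longest path through it is 26).
New critical path: P1→P4→P5→P7 = 7+9+3+9 = 28 ⇒ 28 days.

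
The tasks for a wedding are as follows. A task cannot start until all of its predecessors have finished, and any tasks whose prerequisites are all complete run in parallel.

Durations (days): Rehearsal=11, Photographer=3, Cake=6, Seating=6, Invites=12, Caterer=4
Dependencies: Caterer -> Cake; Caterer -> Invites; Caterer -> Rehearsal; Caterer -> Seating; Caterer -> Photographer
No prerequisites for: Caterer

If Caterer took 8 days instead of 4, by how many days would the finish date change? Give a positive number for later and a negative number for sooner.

4

Baseline: Caterer→Invites = 4+12 = 16 → 16 days.
Caterer is on the critical path; changing it to 8 makes that path 20 days.
The critical path is still Caterer→Invites; finish is now 20 days.
Change in finish: 20 − 16 = +4 days.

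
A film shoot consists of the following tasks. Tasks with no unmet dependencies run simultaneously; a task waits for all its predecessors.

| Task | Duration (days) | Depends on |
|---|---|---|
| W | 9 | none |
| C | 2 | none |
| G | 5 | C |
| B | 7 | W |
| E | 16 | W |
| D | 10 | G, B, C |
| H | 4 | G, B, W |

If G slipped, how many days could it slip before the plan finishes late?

9

W→B→D = 9+7+10 = 26 sets the makespan at 26 days.
G finishes as early as 7 and must finish by 16.
Slack of G = 11 − 2 = 9 days.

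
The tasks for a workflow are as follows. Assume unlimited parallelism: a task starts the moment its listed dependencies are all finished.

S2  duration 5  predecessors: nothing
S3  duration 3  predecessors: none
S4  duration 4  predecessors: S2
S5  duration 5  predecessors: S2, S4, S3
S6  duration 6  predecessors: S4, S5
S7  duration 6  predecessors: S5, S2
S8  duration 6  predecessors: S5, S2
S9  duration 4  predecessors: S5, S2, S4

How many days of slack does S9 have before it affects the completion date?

2

S2→S4→S5→S6 = 5+4+5+6 = 20 sets the makespan at 20 days.
Longest path through S9: 18 days (earliest finish 18, latest finish 20).
Float = 20 − 18 = 2.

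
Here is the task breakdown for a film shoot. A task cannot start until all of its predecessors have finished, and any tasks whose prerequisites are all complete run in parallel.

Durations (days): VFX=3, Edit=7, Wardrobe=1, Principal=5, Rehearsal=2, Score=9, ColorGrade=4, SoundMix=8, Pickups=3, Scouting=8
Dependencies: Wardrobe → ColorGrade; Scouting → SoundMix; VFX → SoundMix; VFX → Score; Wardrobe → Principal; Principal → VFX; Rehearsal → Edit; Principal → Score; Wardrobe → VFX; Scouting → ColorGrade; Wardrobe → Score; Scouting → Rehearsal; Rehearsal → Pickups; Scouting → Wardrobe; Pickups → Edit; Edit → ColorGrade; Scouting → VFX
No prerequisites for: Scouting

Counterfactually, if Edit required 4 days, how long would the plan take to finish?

26

The binding path is Scouting→Wardrobe→Principal→VFX→Score = 8+1+5+3+9 = 26; finish at 26 days.
The longest path through Edit is only 24 days, so Edit has float 2.
No other chain overtakes it, so the finish is 26 days.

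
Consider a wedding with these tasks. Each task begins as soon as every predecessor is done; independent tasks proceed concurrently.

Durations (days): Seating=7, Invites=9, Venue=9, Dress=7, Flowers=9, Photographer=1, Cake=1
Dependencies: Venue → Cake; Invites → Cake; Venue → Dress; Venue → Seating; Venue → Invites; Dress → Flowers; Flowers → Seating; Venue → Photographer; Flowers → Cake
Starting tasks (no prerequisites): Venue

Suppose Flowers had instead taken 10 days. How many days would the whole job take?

Baseline: Venue→Dress→Flowers→Seating = 9+7+9+7 = 32 → 32 days.
Flowers is on the critical path; changing it to 10 makes that path 33 days.
The critical path is still Venue→Dress→Flowers→Seating; finish is now 33 days.

33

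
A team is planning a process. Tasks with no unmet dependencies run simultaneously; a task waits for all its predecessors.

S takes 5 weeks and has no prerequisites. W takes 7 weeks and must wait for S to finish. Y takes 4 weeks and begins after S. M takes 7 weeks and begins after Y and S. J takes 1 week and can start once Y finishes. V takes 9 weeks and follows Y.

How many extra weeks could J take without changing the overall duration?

8

S→Y→V = 5+4+9 = 18 sets the makespan at 18 weeks.
J finishes as early as 10 and must finish by 18.
So J can slip 18 − 10 = 8 weeks.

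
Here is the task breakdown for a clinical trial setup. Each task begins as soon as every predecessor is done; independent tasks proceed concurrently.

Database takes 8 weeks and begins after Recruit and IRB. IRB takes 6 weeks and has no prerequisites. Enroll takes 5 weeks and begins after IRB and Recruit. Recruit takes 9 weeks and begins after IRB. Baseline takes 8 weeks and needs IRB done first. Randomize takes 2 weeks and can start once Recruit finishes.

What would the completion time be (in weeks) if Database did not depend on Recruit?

20

With the dependency in place, IRB→Recruit→Database = 6+9+8 = 23 sets the finish at 23 weeks.
Without Recruit→Database, Database's earliest start moves from 15 to 6.
After: IRB→Recruit→Enroll = 6+9+5 = 20 → 20 weeks.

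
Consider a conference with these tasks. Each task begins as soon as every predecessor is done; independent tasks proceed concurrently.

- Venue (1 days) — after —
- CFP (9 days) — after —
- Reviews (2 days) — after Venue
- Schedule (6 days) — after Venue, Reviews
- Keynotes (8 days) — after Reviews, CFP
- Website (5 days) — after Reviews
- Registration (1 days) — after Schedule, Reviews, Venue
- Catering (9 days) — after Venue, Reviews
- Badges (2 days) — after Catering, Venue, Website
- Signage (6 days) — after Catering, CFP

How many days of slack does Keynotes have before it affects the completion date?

1

Critical path: Venue→Reviews→Catering→Signage = 1+2+9+6 = 18, so the finish is 18 days.
The longest chain containing Keynotes totals 17 days.
Slack of Keynotes = 10 − 9 = 1 day.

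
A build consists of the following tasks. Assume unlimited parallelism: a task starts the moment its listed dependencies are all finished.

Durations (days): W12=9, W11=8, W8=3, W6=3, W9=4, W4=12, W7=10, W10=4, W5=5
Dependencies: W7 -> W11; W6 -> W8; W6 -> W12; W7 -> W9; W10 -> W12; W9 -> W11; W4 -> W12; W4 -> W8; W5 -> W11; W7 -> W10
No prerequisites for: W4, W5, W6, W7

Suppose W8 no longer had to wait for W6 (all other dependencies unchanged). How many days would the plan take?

Original critical path: W7→W10→W12 = 10+4+9 = 23 ⇒ 23 days.
Dropping W6→W8 doesn't change W8's earliest start (12); another predecessor still binds.
After: W7→W10→W12 = 10+4+9 = 23 → 23 days.

23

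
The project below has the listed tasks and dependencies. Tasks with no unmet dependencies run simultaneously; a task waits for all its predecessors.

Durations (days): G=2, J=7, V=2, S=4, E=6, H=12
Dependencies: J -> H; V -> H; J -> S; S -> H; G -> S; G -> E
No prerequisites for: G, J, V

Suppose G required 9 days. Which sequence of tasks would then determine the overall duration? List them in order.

G, S, H

As given, the longest chain is J→S→H = 7+4+12 = 23, so the finish is 23 days.
G is off the critical path — its longest chain is 18 days, giving 5 of slack.
New critical path: G→S→H = 9+4+12 = 25 ⇒ 25 days.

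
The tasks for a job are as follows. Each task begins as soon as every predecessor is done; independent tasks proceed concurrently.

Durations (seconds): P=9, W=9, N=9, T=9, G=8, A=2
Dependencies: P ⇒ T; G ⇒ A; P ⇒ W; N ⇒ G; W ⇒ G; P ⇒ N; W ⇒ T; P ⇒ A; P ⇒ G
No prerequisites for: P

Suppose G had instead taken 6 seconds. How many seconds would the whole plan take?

27

The binding path is P→W→G→A = 9+9+8+2 = 28; finish at 28 seconds.
G lies on that path, so at 6 seconds the path becomes 26 seconds.
New critical path: P→W→T = 9+9+9 = 27 ⇒ 27 seconds.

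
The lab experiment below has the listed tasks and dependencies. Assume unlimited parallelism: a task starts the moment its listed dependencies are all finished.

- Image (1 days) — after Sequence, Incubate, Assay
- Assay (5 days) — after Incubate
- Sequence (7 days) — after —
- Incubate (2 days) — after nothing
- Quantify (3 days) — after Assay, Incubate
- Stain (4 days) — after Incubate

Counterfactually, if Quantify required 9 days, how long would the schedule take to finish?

Actual critical path: Incubate→Assay→Quantify = 2+5+3 = 10 ⇒ 10 days.
Since Quantify is critical, the +6 change carries straight to that chain (now 16 days).
No other chain overtakes it, so the finish is 16 days.

16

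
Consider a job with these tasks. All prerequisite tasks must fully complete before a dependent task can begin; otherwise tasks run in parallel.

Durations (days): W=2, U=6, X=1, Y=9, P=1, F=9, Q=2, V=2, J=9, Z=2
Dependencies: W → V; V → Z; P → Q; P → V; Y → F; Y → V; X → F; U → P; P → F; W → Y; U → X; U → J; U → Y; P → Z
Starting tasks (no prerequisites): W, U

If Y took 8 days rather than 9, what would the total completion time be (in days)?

Baseline: U→Y→F = 6+9+9 = 24 → 24 days.
Y lies on that path, so at 8 days the path becomes 23 days.
No other chain overtakes it, so the finish is 23 days.

23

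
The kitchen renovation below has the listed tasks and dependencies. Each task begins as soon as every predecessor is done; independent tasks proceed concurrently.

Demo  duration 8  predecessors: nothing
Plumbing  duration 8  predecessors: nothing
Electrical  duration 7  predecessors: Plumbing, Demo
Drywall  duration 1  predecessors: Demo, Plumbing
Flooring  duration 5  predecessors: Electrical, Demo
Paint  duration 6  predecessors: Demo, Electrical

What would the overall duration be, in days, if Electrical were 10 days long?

24

Baseline: Demo→Electrical→Paint = 8+7+6 = 21 → 21 days.
Electrical is on the critical path; changing it to 10 makes that path 24 days.
That remains the longest chain; total 24 days.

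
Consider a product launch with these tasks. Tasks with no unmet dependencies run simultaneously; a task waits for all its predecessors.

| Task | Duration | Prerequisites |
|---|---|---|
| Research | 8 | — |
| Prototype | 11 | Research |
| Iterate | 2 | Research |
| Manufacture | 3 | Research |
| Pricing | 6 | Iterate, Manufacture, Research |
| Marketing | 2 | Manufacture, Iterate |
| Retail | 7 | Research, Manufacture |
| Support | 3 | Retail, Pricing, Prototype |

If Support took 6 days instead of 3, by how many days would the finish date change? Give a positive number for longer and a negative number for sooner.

Actual critical path: Research→Prototype→Support = 8+11+3 = 22 ⇒ 22 days.
Support lies on that path, so at 6 days the path becomes 25 days.
That remains the longest chain; total 25 days.
Change in finish: 25 − 22 = +3 days.

3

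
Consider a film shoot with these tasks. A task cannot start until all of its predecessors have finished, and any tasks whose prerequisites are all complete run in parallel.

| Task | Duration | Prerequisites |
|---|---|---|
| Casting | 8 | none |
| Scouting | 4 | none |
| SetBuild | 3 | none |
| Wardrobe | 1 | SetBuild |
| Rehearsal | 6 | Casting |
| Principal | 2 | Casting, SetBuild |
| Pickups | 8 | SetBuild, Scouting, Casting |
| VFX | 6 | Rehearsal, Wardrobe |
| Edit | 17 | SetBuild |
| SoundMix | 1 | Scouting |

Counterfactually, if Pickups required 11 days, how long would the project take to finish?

Critical path before the change: Casting→Rehearsal→VFX = 8+6+6 = 20 giving 20 days.
Pickups has 4 days of float (longest path through it is 16).
The critical path is still Casting→Rehearsal→VFX; finish is now 20 days.

20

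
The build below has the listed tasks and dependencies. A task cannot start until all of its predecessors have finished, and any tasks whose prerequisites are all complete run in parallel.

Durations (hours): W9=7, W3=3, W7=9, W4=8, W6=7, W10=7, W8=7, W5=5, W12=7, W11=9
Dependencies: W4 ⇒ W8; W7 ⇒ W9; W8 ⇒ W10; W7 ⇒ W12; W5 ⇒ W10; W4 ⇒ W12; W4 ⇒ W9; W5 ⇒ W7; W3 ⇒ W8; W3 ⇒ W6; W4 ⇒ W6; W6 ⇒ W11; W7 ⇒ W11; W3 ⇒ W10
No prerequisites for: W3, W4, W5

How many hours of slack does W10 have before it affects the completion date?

W4→W6→W11 = 8+7+9 = 24 sets the makespan at 24 hours.
W10 finishes as early as 22 and must finish by 24.
So W10 can slip 24 − 22 = 2 hours.

2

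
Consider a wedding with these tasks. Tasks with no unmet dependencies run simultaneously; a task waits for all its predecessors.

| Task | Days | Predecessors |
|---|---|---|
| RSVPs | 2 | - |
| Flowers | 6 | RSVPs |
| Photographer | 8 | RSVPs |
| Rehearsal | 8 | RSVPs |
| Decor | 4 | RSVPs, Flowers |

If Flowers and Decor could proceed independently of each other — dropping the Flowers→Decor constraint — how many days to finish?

10

Before: longest chain RSVPs→Flowers→Decor = 2+6+4 = 12, finish 12.
Without Flowers→Decor, Decor's earliest start moves from 8 to 2.
The longest chain is now RSVPs→Photographer = 2+8 = 10, so the job takes 10 days.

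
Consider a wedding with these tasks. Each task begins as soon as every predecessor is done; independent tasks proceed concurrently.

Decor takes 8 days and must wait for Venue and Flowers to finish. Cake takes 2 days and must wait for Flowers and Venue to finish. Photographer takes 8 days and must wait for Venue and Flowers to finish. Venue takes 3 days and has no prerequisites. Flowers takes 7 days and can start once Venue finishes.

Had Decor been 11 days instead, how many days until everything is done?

As given, the longest chain is Venue→Flowers→Decor = 3+7+8 = 18, so the finish is 18 days.
Decor is on the critical path; changing it to 11 makes that path 21 days.
That remains the longest chain; total 21 days.

21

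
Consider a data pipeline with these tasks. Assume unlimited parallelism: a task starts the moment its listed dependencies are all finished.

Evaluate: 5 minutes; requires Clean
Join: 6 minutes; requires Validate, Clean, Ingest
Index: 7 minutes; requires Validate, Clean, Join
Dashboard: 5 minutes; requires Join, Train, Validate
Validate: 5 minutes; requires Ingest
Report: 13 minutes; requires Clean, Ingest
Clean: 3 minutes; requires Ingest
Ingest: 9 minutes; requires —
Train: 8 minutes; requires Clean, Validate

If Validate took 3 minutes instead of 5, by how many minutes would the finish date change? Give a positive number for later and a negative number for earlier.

-2

Actual critical path: Ingest→Validate→Join→Index = 9+5+6+7 = 27 ⇒ 27 minutes.
Validate is on the critical path; changing it to 3 makes that path 25 minutes.
The binding chain switches to Ingest→Clean→Join→Index = 9+3+6+7 = 25; finish 25 minutes.
Change in finish: 25 − 27 = -2 minutes.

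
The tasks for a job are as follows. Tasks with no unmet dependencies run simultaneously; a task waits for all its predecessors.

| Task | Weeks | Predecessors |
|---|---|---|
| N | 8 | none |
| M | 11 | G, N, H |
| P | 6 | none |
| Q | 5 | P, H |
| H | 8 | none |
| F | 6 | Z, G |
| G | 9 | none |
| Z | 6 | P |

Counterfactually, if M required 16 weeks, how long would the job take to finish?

Critical path before the change: G→M = 9+11 = 20 giving 20 weeks.
M lies on that path, so at 16 weeks the path becomes 25 weeks.
No other chain overtakes it, so the finish is 25 weeks.

25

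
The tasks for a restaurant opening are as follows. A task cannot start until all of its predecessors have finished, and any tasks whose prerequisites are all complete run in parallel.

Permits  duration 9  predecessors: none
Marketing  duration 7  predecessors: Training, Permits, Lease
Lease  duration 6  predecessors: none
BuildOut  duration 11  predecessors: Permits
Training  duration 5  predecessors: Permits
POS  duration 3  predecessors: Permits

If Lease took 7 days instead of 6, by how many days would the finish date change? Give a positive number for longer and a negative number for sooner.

0

As given, the longest chain is Permits→Training→Marketing = 9+5+7 = 21, so the finish is 21 days.
The longest path through Lease is only 13 days, so Lease has float 8.
That remains the longest chain; total 21 days.
Change in finish: 21 − 21 = +0 days.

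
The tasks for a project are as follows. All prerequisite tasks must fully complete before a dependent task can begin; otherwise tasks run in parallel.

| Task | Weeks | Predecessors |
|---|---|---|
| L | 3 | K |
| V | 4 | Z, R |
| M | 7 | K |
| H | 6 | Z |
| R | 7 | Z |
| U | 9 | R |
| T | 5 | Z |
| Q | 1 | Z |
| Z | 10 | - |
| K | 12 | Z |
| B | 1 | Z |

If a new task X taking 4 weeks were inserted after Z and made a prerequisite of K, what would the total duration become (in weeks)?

Originally the schedule takes 29 weeks.
With X inserted, K now waits for max(Z, X).
New critical path: Z→X→K→M = 10+4+12+7 = 33 ⇒ 33 weeks.

33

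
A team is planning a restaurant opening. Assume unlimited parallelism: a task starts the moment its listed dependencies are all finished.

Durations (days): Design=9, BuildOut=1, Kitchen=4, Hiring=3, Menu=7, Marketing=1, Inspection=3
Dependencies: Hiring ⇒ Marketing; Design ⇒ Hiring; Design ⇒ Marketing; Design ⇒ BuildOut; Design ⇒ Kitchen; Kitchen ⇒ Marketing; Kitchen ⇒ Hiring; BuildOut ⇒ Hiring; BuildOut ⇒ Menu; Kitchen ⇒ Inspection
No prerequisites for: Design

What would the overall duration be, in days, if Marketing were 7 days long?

23

Baseline: Design→Kitchen→Hiring→Marketing = 9+4+3+1 = 17 → 17 days.
Marketing lies on that path, so at 7 days the path becomes 23 days.
No other chain overtakes it, so the finish is 23 days.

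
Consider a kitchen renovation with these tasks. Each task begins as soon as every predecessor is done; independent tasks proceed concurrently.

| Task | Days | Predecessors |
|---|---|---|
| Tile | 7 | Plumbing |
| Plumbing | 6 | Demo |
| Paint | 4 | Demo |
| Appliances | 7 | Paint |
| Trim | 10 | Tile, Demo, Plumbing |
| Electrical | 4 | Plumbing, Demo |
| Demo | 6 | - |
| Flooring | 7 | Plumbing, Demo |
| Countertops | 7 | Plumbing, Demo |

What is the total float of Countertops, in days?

10

Demo→Plumbing→Tile→Trim = 6+6+7+10 = 29 sets the makespan at 29 days.
Countertops finishes as early as 19 and must finish by 29.
Slack of Countertops = 22 − 12 = 10 days.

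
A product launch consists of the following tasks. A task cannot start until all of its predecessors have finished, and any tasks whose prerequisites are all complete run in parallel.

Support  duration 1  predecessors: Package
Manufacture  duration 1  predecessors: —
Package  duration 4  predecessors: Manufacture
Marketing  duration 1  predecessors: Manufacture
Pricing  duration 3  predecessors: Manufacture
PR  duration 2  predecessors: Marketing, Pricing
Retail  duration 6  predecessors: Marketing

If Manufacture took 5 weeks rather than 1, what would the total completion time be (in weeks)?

12

Critical path before the change: Manufacture→Marketing→Retail = 1+1+6 = 8 giving 8 weeks.
Since Manufacture is critical, the +4 change carries straight to that chain (now 12 weeks).
No other chain overtakes it, so the finish is 12 weeks.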